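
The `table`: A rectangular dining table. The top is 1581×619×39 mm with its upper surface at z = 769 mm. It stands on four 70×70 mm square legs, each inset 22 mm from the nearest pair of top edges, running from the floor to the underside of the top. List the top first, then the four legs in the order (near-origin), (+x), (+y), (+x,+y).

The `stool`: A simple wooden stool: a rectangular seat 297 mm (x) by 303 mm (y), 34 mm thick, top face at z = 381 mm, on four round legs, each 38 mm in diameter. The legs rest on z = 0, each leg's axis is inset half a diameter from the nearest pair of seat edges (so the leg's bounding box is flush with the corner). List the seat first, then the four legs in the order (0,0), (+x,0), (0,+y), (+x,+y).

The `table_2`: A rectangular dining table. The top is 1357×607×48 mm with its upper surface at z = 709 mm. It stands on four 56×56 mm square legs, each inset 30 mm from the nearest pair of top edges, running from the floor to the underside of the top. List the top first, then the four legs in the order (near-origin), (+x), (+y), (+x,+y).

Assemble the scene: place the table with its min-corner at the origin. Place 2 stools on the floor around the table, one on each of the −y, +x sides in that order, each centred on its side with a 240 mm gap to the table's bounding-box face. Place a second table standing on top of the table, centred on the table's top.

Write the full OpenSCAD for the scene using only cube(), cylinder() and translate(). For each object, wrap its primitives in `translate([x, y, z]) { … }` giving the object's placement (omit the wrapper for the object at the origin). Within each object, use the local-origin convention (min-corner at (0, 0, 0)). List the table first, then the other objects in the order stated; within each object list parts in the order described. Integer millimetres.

translate([0, 0, 730]) cube([1581, 619, 39]);
translate([22, 22, 0]) cube([70, 70, 730]);
translate([1489, 22, 0]) cube([70, 70, 730]);
translate([22, 527, 0]) cube([70, 70, 730]);
translate([1489, 527, 0]) cube([70, 70, 730]);
translate([642, -543, 0]) {
  translate([0, 0, 347]) cube([297, 303, 34]);
  translate([19, 19, 0]) cylinder(h = 347, r = 19);
  translate([278, 19, 0]) cylinder(h = 347, r = 19);
  translate([19, 284, 0]) cylinder(h = 347, r = 19);
  translate([278, 284, 0]) cylinder(h = 347, r = 19);
}
translate([1821, 158, 0]) {
  translate([0, 0, 347]) cube([297, 303, 34]);
  translate([19, 19, 0]) cylinder(h = 347, r = 19);
  translate([278, 19, 0]) cylinder(h = 347, r = 19);
  translate([19, 284, 0]) cylinder(h = 347, r = 19);
  translate([278, 284, 0]) cylinder(h = 347, r = 19);
}
translate([112, 6, 769]) {
  translate([0, 0, 661]) cube([1357, 607, 48]);
  translate([30, 30, 0]) cube([56, 56, 661]);
  translate([1271, 30, 0]) cube([56, 56, 661]);
  translate([30, 521, 0]) cube([56, 56, 661]);
  translate([1271, 521, 0]) cube([56, 56, 661]);
}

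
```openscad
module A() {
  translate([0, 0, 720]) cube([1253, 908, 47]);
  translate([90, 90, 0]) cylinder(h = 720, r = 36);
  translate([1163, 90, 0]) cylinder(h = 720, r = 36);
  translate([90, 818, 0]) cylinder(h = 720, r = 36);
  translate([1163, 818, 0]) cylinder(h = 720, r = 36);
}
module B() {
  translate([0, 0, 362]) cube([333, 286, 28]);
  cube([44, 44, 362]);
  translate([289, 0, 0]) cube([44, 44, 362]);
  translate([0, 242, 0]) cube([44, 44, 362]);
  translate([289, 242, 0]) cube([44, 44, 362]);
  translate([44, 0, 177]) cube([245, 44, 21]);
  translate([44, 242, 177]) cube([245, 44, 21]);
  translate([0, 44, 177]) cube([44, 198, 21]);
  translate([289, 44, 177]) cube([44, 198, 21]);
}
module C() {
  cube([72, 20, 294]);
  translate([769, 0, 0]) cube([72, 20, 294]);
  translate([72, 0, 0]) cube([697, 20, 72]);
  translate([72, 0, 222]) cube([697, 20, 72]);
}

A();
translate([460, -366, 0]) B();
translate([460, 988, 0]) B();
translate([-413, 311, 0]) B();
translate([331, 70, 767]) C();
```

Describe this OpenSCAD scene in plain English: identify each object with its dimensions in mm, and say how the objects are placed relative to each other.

A is a table: top 1253 mm (x) × 908 mm (y), 47 mm thick, upper face at z = 767 mm, on four round legs of 72 mm diameter, each leg's bounding box inset 54 mm from the nearest pair of top edges, running from z = 0 to the bottom of the top.

B is a four-legged stool. The seat is 333×286 mm, 28 mm thick, top at z = 390 mm. It stands on four square legs, each 44×44 mm in cross-section, from z = 0 to the seat underside, each flush with a corner of the seat. Four stretchers, 44 mm wide and 21 mm tall, connect adjacent legs with their undersides at z = 177 mm, each running between the inner faces of the legs it joins and aligned with the legs' outer faces on the other axis.

C is a picture frame with a 697×150 mm rectangular opening (x by z) and a uniform 72 mm border on every side. Frame depth is 20 mm along y. It is built from two vertical stiles running the full outside height and two horizontal rails spanning the gap between the stiles.

Three stools sit around the table at the −y, +y, −x sides. The picture frame is on top of the table.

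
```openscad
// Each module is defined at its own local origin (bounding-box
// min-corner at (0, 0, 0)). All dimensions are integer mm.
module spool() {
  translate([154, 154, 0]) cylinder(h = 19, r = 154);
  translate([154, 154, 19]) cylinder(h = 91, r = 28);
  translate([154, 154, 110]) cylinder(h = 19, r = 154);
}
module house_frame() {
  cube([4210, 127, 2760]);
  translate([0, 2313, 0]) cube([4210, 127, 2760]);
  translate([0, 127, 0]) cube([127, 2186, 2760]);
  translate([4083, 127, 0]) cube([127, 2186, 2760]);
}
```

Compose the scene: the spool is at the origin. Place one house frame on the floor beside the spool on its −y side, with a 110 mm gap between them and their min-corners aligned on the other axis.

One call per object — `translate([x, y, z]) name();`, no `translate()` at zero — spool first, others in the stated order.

spool();
translate([0, -2550, 0]) house_frame();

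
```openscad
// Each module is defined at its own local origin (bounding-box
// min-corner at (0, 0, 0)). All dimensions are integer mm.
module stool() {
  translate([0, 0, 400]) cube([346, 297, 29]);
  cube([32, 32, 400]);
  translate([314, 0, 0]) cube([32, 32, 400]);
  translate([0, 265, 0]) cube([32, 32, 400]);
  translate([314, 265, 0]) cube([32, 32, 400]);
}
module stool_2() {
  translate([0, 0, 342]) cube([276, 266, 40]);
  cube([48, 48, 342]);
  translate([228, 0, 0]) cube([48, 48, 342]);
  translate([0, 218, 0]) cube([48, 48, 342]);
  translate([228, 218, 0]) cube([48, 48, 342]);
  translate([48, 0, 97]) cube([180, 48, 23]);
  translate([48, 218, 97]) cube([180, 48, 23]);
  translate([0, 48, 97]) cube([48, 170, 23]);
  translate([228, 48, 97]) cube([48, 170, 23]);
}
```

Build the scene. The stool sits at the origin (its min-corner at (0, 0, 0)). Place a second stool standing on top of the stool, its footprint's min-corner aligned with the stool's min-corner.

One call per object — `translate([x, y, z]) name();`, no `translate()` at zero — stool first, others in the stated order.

stool();
translate([0, 0, 429]) stool_2();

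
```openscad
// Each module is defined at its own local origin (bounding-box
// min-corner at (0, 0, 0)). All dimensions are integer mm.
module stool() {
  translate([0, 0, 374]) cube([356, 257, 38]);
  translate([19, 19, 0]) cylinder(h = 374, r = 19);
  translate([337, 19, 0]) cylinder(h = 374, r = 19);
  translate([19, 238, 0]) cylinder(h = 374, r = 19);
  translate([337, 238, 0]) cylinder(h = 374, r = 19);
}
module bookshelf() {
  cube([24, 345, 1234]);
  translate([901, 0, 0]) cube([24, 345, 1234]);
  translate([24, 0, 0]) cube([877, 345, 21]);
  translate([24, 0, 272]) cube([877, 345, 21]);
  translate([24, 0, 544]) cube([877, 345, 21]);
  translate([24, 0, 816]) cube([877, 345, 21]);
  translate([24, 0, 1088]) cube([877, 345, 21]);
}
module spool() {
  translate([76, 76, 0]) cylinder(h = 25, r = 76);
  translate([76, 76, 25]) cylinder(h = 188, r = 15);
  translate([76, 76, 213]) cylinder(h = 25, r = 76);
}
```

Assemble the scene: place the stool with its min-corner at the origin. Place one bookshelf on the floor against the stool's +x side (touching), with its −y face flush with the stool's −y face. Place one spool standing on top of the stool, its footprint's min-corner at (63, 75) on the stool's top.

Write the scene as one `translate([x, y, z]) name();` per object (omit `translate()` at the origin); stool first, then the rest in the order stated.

stool();
translate([356, 0, 0]) bookshelf();
translate([63, 75, 412]) spool();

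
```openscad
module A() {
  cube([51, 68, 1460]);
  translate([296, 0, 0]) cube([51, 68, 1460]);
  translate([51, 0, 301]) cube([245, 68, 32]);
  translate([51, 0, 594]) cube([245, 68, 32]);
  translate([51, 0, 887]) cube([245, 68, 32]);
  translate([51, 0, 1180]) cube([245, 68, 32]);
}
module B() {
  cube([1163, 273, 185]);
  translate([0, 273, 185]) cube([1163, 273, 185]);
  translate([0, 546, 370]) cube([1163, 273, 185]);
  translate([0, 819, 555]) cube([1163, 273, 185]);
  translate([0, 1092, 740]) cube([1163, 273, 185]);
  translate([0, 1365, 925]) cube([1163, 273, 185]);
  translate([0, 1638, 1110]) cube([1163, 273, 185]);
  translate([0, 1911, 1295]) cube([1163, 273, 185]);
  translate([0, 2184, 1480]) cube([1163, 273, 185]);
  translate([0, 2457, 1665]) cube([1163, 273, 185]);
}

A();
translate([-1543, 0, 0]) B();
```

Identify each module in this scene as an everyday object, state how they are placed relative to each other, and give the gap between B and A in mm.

The staircase's nearest face is 380 mm from the ladder's −x face.

A is a ladder. B is a staircase. The staircase is on the floor beside the ladder on its −x side. The gap between the staircase and the ladder is 380 mm.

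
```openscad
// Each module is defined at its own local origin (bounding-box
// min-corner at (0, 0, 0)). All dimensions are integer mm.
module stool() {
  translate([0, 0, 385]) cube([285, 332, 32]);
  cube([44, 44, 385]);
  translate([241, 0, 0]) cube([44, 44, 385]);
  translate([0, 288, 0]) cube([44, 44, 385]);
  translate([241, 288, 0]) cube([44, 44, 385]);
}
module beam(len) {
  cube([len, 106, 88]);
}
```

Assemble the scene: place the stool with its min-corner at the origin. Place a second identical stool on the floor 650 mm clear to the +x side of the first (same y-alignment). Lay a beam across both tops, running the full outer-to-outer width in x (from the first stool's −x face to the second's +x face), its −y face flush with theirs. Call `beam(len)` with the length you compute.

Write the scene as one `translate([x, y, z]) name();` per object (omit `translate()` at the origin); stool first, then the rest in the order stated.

stool();
translate([935, 0, 0]) stool();
translate([0, 0, 417]) beam(1220);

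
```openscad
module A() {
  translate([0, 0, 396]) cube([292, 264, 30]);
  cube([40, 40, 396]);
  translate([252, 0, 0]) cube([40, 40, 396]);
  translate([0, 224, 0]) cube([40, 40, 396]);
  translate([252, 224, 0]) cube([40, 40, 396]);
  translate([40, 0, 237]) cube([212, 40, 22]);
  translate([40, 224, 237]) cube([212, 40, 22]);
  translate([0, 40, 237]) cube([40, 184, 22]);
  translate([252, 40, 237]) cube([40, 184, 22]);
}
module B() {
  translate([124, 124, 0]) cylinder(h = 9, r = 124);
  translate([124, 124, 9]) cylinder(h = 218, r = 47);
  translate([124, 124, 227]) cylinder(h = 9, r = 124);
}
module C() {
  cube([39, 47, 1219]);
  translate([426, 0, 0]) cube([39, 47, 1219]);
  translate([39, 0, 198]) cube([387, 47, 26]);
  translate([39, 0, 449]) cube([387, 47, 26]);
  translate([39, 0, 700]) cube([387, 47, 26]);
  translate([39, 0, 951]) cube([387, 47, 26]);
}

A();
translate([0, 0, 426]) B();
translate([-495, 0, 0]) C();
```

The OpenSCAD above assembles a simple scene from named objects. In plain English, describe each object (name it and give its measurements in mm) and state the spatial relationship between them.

A is a four-legged stool. The seat is a 292×264×30 mm slab whose top surface is at z = 426 mm; four square legs, each 40×40 mm in cross-section, run from the floor (z = 0) to the underside of the seat, each flush with a corner of the seat. Four stretchers, 40 mm wide and 22 mm tall, connect adjacent legs with their undersides at z = 237 mm, each running between the inner faces of the legs it joins and aligned with the legs' outer faces on the other axis.

B is a spool: two coaxial disc flanges of radius 124 mm and thickness 9 mm, joined by a core cylinder of radius 47 mm and height 218 mm. The lower flange rests on z = 0 and the three cylinders share a vertical axis.

C is a straight ladder. Two 39×47 mm vertical rails, 1219 mm tall, stand 465 mm apart (outside-to-outside) with their front faces coplanar on the −y side. 4 rungs, each 47 mm deep and 26 mm tall, span between the inner faces of the rails, front faces flush with the rails. The lowest rung's underside is at z = 198 mm and rungs are spaced 251 mm apart (underside to underside).

The spool is on top of the stool. The ladder is on the floor beside the stool on its −x side.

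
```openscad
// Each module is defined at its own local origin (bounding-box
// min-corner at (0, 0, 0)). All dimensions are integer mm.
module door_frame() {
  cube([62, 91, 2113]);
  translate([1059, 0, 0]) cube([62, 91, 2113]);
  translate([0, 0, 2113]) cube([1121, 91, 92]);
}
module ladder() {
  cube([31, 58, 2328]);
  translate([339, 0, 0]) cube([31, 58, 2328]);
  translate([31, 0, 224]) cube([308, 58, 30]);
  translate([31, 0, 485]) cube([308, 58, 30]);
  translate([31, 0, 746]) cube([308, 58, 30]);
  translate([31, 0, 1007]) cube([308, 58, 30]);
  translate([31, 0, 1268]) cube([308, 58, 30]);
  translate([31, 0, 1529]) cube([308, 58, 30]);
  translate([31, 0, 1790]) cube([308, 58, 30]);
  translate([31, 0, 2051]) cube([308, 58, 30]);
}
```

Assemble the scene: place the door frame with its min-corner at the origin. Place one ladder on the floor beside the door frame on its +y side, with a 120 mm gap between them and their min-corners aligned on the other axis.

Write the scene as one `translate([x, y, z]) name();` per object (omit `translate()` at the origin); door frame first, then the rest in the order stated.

door_frame();
translate([0, 211, 0]) ladder();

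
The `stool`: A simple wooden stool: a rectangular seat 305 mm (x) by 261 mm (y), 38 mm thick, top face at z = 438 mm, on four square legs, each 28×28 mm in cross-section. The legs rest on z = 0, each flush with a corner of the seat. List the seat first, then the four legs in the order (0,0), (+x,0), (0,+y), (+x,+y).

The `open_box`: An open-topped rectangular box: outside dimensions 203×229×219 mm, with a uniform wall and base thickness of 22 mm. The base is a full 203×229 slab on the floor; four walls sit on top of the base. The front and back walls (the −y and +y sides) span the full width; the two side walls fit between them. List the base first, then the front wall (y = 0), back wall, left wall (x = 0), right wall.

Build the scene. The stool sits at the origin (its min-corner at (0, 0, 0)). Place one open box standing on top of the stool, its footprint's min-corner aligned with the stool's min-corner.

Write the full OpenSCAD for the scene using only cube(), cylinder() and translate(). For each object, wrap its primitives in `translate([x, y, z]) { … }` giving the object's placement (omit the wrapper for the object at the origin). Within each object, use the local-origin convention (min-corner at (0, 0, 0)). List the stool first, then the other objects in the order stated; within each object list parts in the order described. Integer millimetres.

translate([0, 0, 400]) cube([305, 261, 38]);
cube([28, 28, 400]);
translate([277, 0, 0]) cube([28, 28, 400]);
translate([0, 233, 0]) cube([28, 28, 400]);
translate([277, 233, 0]) cube([28, 28, 400]);
translate([0, 0, 438]) {
  cube([203, 229, 22]);
  translate([0, 0, 22]) cube([203, 22, 197]);
  translate([0, 207, 22]) cube([203, 22, 197]);
  translate([0, 22, 22]) cube([22, 185, 197]);
  translate([181, 22, 22]) cube([22, 185, 197]);
}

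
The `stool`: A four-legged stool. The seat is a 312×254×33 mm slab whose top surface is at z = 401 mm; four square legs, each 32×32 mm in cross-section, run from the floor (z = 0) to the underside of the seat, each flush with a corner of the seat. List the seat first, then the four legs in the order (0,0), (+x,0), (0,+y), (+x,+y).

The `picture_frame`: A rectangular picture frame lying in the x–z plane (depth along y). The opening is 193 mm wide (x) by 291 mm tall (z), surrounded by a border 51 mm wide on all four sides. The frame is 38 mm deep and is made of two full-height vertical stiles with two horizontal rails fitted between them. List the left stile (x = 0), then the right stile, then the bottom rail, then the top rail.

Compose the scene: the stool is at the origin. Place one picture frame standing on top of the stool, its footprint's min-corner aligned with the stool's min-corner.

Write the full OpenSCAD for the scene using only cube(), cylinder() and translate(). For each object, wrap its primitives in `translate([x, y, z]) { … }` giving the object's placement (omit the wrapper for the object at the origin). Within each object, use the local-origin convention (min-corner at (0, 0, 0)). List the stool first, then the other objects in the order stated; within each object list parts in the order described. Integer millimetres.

translate([0, 0, 368]) cube([312, 254, 33]);
cube([32, 32, 368]);
translate([280, 0, 0]) cube([32, 32, 368]);
translate([0, 222, 0]) cube([32, 32, 368]);
translate([280, 222, 0]) cube([32, 32, 368]);
translate([0, 0, 401]) {
  cube([51, 38, 393]);
  translate([244, 0, 0]) cube([51, 38, 393]);
  translate([51, 0, 0]) cube([193, 38, 51]);
  translate([51, 0, 342]) cube([193, 38, 51]);
}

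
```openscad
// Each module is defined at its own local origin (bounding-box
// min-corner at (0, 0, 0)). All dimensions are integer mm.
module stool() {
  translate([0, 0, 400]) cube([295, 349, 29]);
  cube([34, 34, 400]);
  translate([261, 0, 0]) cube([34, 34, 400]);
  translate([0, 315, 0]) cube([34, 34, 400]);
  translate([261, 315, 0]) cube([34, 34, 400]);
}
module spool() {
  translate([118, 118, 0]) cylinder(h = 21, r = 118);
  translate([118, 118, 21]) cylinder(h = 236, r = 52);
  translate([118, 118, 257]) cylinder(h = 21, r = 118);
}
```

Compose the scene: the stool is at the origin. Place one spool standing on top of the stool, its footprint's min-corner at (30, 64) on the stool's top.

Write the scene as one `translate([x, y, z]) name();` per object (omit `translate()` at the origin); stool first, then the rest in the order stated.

stool();
translate([30, 64, 429]) spool();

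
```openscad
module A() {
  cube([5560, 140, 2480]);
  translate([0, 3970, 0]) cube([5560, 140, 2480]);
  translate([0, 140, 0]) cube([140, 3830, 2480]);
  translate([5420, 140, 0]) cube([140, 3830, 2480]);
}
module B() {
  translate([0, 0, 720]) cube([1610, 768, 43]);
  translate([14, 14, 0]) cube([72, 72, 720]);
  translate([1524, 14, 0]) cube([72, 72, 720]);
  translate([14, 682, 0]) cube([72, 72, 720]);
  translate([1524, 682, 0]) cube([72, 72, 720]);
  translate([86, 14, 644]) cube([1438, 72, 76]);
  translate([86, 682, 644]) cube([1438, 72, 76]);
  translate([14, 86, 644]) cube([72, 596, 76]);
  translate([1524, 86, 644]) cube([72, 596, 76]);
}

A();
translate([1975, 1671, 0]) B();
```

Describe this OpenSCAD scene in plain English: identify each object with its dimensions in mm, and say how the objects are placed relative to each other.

A is a box-shaped house frame (walls only): outside footprint 5560×4110 mm, wall height 2480 mm, wall thickness 140 mm. The two y-facing walls run the full x-width; the two x-facing walls fit between the inner faces of the y-facing walls.

B is a rectangular dining table. The top is 1610×768×43 mm with its upper surface at z = 763 mm. It stands on four 72×72 mm square legs, each inset 14 mm from the nearest pair of top edges, running from the floor to the underside of the top. Four apron rails, 72 mm thick and 76 mm tall, run between adjacent legs with their top edges flush with the underside of the top and their outer faces flush with the legs' outer faces.

The table sits inside the house frame, centred.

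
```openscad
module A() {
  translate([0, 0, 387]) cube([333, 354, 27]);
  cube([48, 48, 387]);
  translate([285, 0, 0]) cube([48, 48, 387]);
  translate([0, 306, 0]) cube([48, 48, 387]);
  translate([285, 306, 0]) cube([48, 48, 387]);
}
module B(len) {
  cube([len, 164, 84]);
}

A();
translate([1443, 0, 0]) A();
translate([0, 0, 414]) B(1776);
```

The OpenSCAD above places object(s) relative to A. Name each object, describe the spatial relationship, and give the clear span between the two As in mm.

Second stool starts at x = 1443; first ends at x = 333; clear span = 1443 − 333 = 1110 mm.

A is a stool. B is a beam. A beam spans the tops of two stools. The clear span between the two stools is 1110 mm.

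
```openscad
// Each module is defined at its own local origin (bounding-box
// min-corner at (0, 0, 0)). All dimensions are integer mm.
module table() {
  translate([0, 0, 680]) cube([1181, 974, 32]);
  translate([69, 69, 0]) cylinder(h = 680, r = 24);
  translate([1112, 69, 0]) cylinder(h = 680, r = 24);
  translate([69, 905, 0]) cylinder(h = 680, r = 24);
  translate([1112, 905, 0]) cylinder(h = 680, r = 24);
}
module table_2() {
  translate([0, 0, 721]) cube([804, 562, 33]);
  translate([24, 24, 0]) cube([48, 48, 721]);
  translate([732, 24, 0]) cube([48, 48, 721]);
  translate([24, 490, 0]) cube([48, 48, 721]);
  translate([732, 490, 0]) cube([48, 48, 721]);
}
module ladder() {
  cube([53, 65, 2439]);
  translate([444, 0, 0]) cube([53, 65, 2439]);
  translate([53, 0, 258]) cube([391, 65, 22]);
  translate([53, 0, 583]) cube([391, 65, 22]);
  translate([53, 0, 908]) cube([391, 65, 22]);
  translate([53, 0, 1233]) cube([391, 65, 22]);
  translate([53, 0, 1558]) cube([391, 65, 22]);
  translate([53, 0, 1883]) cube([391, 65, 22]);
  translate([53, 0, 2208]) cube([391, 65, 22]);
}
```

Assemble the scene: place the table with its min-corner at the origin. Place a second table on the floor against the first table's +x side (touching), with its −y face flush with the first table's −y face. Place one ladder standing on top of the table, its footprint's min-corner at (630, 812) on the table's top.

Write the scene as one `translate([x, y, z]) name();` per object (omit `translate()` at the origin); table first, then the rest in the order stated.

table();
translate([1181, 0, 0]) table_2();
translate([630, 812, 712]) ladder();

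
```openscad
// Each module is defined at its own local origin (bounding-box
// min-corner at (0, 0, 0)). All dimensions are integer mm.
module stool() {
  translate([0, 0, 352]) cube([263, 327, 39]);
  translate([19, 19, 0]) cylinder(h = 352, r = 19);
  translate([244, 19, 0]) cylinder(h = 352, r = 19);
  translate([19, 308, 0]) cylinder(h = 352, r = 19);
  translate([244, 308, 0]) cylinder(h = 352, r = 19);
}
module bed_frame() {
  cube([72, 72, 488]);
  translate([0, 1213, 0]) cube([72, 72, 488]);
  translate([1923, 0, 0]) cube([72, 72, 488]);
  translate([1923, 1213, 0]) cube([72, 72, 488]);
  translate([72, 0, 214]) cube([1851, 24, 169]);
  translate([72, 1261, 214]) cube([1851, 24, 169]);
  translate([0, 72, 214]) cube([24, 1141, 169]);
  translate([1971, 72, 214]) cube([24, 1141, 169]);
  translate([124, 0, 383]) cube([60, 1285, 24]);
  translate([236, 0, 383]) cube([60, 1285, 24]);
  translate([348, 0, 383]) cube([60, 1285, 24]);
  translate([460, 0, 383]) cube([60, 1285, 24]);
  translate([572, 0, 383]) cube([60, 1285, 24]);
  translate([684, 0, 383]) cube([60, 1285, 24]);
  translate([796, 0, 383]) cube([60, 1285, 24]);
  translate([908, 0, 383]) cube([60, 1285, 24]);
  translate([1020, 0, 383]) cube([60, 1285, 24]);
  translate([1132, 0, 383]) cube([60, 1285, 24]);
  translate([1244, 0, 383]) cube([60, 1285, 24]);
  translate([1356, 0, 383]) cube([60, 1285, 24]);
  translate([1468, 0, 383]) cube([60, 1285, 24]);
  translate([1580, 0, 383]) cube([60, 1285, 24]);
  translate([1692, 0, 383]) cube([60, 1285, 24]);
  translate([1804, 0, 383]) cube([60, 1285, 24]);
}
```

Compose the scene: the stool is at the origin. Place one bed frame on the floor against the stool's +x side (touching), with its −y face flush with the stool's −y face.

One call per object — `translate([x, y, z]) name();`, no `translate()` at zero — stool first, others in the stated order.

stool();
translate([263, 0, 0]) bed_frame();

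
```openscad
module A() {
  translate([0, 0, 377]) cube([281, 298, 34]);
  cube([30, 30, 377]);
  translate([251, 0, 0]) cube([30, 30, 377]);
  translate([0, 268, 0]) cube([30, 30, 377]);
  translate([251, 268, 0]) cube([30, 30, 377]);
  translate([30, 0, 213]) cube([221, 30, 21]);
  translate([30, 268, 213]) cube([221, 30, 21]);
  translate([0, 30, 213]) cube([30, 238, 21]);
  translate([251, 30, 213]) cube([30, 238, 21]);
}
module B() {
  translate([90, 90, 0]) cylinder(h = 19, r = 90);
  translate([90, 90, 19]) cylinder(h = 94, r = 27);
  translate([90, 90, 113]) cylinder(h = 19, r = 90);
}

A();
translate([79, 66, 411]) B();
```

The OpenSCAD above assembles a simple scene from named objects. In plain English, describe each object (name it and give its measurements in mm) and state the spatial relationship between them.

A is a four-legged stool. The seat is 281×298 mm, 34 mm thick, top at z = 411 mm. It stands on four square legs, each 30×30 mm in cross-section, from z = 0 to the seat underside, each flush with a corner of the seat. Four stretchers, 30 mm wide and 21 mm tall, connect adjacent legs with their undersides at z = 213 mm, each running between the inner faces of the legs it joins and aligned with the legs' outer faces on the other axis.

B is a spool: two coaxial disc flanges of radius 90 mm and thickness 19 mm, joined by a core cylinder of radius 27 mm and height 94 mm. The lower flange rests on z = 0 and the three cylinders share a vertical axis.

The spool is on top of the stool.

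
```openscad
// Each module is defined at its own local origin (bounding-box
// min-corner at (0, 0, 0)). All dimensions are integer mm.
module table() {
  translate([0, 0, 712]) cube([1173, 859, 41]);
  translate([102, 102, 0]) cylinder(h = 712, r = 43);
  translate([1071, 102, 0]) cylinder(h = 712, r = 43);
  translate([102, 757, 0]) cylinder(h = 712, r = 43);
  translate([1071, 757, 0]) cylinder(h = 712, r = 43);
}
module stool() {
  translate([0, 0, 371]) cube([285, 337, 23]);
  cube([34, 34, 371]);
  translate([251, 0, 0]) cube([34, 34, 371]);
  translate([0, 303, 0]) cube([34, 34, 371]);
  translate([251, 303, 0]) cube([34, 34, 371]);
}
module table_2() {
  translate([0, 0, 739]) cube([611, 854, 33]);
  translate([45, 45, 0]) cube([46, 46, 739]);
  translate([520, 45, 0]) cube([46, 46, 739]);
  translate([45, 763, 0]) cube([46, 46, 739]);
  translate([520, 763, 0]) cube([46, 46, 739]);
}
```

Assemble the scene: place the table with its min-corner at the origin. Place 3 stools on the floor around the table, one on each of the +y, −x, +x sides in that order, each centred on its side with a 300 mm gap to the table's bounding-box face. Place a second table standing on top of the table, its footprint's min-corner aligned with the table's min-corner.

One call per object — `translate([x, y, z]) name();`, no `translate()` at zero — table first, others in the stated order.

table();
translate([444, 1159, 0]) stool();
translate([-585, 261, 0]) stool();
translate([1473, 261, 0]) stool();
translate([0, 0, 753]) table_2();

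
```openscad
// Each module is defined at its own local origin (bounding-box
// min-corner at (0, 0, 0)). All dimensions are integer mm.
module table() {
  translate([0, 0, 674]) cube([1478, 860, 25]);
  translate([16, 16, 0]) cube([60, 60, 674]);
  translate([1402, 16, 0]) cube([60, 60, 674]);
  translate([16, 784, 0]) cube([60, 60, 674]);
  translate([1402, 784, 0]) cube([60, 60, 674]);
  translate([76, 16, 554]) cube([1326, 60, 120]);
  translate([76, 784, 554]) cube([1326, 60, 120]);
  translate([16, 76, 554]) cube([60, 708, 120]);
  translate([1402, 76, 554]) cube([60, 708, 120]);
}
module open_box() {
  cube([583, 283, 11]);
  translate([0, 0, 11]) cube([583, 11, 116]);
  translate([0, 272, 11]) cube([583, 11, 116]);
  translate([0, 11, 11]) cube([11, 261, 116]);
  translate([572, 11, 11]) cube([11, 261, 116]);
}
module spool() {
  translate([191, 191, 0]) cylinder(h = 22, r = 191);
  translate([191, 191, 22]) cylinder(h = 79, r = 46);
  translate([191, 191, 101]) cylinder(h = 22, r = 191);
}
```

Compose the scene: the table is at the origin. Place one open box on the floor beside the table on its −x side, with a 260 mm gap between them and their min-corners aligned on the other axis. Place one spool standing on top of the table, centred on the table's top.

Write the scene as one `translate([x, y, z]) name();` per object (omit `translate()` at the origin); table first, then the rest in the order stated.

table();
translate([-843, 0, 0]) open_box();
translate([548, 239, 699]) spool();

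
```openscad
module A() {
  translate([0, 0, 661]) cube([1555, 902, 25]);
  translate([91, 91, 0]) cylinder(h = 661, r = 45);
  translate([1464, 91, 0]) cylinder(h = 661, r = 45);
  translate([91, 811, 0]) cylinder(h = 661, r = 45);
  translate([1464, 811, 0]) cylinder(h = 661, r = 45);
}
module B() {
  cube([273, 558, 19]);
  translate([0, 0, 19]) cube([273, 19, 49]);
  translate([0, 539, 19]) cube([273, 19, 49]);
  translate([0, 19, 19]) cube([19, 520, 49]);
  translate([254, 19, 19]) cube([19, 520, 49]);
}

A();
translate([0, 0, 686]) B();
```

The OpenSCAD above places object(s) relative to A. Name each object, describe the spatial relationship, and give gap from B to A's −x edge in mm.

The open box's min-x is at 0; the table's min-x is 0; gap = 0 mm.

A is a table. B is an open box. The open box is on top of the table. The gap from the open box to the table's −x edge is 0 mm.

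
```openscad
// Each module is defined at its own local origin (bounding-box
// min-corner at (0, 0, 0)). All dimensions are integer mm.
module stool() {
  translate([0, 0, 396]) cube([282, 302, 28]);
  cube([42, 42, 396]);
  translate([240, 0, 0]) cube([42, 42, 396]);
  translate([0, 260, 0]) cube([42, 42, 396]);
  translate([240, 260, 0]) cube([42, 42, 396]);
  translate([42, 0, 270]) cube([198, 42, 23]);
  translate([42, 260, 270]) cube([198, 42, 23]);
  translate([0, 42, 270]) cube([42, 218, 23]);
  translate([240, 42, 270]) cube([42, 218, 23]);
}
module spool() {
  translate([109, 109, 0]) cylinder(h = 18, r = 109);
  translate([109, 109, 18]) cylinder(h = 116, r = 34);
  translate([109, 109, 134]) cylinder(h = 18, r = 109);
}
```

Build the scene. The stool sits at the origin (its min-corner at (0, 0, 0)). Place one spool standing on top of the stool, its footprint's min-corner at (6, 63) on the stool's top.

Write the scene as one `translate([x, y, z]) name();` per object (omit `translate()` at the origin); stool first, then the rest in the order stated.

stool();
translate([6, 63, 424]) spool();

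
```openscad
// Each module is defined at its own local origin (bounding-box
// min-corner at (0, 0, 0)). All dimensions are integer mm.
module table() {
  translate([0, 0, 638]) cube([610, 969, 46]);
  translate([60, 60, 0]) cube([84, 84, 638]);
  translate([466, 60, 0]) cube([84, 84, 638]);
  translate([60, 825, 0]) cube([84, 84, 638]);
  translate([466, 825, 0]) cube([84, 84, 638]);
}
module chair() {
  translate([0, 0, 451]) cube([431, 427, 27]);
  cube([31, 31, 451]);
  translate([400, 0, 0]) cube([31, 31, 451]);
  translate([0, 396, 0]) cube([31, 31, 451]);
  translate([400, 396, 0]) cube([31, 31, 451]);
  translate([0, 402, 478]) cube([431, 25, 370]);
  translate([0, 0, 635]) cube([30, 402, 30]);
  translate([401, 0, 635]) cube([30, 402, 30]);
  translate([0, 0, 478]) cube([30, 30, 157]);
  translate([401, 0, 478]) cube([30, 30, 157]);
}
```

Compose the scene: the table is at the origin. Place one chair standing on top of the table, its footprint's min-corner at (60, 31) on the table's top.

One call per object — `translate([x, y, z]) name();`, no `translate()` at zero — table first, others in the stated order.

table();
translate([60, 31, 684]) chair();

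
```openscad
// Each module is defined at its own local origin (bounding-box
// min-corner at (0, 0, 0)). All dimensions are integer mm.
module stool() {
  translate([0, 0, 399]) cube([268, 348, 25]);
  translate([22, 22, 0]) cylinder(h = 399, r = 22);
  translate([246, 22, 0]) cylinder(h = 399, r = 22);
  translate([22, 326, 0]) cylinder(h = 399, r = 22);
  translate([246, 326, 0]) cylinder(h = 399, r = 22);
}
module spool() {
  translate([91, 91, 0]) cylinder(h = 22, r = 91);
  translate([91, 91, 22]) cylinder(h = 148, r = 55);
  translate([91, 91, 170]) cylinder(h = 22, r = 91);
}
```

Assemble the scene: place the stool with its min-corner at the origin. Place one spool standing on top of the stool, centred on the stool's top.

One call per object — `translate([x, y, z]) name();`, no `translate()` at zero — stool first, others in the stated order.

stool();
translate([43, 83, 424]) spool();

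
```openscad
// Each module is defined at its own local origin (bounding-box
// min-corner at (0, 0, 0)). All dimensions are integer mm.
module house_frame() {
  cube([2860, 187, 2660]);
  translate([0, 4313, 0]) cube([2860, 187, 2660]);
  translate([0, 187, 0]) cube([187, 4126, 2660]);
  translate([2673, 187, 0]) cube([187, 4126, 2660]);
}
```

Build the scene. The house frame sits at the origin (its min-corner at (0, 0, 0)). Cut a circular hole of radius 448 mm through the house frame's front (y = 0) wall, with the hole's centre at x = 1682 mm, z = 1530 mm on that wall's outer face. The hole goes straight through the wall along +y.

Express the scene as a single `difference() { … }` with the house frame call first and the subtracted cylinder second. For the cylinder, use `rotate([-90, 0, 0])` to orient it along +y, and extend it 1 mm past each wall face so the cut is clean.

difference() {
  house_frame();
  translate([1682, -1, 1530]) rotate([-90, 0, 0]) cylinder(h = 189, r = 448);
}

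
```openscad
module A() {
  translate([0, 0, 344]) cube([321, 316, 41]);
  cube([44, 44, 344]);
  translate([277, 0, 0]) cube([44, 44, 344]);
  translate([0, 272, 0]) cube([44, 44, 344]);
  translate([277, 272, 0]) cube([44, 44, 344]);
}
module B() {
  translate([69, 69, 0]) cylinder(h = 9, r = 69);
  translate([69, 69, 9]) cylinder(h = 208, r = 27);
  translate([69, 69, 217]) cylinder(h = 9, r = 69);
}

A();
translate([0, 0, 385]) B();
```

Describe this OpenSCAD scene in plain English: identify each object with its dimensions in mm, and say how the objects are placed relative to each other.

A is a simple wooden stool: a rectangular seat 321 mm (x) by 316 mm (y), 41 mm thick, top face at z = 385 mm, on four square legs, each 44×44 mm in cross-section. The legs rest on z = 0, each flush with a corner of the seat.

B is a spool: two coaxial disc flanges of radius 69 mm and thickness 9 mm, joined by a core cylinder of radius 27 mm and height 208 mm. The lower flange rests on z = 0 and the three cylinders share a vertical axis.

The spool is on top of the stool.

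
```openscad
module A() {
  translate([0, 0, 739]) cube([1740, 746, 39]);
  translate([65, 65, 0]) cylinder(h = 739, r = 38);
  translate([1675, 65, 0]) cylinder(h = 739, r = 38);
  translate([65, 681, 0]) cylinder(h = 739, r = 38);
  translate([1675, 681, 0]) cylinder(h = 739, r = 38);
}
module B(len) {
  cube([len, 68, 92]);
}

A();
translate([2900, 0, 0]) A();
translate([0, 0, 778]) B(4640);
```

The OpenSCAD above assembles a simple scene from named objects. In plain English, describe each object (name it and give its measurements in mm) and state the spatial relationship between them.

A is a table: top 1740 mm (x) × 746 mm (y), 39 mm thick, upper face at z = 778 mm, on four round legs of 76 mm diameter, each leg's bounding box inset 27 mm from the nearest pair of top edges, running from z = 0 to the bottom of the top.

B is a rectangular beam 4640 mm long (x), 68 mm deep (y), 92 mm thick (z).

The beam spans the tops of two tables placed 1160 mm apart, resting at z = 778 mm.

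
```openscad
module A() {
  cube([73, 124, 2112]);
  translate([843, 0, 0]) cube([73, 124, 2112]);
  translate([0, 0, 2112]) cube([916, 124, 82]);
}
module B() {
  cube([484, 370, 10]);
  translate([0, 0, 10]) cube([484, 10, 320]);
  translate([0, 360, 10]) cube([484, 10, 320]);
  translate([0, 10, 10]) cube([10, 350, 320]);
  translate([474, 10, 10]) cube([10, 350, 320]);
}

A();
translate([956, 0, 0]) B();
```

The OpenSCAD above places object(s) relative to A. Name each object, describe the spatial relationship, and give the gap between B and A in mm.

The open box's nearest face is 40 mm from the door frame's +x face.

A is a door frame. B is an open box. The open box is on the floor beside the door frame on its +x side. The gap between the open box and the door frame is 40 mm.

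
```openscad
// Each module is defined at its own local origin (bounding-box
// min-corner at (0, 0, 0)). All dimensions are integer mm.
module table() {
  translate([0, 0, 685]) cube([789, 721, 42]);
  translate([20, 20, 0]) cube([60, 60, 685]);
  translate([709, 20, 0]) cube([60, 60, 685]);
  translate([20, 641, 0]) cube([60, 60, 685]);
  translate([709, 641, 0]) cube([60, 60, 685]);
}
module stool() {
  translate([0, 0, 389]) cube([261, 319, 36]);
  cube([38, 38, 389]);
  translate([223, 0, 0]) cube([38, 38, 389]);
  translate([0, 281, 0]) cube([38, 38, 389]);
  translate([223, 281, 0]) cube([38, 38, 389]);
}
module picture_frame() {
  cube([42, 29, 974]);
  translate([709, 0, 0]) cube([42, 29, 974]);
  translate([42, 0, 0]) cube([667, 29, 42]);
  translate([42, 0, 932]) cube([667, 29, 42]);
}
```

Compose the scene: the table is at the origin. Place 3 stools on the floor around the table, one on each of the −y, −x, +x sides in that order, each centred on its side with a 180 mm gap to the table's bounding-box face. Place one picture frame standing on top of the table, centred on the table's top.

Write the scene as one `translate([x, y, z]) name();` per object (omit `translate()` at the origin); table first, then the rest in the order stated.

table();
translate([264, -499, 0]) stool();
translate([-441, 201, 0]) stool();
translate([969, 201, 0]) stool();
translate([19, 346, 727]) picture_frame();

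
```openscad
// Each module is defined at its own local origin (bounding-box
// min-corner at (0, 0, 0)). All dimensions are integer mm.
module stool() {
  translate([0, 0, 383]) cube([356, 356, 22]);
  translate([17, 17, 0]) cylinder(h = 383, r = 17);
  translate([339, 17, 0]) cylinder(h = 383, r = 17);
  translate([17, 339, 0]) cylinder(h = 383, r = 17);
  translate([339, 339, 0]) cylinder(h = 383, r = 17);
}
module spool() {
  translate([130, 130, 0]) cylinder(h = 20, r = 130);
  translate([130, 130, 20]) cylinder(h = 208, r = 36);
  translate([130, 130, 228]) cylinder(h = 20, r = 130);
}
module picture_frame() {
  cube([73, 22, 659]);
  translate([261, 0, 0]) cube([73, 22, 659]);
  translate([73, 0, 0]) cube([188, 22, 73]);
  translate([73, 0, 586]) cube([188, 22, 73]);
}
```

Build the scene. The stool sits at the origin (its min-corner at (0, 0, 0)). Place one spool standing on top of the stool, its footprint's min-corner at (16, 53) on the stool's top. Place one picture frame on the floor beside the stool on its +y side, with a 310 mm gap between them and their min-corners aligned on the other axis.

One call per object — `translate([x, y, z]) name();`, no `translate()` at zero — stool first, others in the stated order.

stool();
translate([16, 53, 405]) spool();
translate([0, 666, 0]) picture_frame();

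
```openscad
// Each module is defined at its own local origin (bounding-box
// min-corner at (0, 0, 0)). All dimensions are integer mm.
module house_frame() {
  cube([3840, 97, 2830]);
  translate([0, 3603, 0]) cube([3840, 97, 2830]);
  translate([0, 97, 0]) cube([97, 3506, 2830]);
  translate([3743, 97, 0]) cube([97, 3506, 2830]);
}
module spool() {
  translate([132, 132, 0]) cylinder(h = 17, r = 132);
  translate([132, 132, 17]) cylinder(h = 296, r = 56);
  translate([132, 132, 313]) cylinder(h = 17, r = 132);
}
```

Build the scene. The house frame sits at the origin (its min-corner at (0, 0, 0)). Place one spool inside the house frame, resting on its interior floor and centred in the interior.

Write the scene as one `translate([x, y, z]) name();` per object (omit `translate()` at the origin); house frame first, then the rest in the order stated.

house_frame();
translate([1788, 1718, 0]) spool();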